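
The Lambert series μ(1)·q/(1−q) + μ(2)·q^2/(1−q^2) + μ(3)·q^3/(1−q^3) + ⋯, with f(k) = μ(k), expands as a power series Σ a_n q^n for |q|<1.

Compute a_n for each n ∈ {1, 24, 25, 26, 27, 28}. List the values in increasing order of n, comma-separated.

d|1:{1}  Σμ=1=1
n=24: 24·1 12·2 8·3 6·4 4·6 3·8 2·12 1·24  μ→[0+0+0+1+0+(-1)+(-1)+1]=0
q^25  k|25↦μ(k): 25:0 5:-1 1:1  a_25=0
n=26: 1·26 2·13 13·2 26·1  μ→[1+(-1)+(-1)+1]=0
q^27  k|27↦μ(k): 27:0 9:0 3:-1 1:1  a_27=0
d|28:{1,2,4,7,14,28}  Σμ=1+(-1)+0+(-1)+1+0=0

1, 0, 0, 0, 0, 0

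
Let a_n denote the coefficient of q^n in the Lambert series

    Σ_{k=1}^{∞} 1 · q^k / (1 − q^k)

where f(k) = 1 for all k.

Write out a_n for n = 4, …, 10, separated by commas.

3, 2, 4, 2, 4, 3, 4

n=4: 1·4 2·2 4·1  f→[1+1+1]=3
[q^5] f(1)=1,f(5)=1 ⇒ 2
d|6:{1,2,3,6}  Σf=1+1+1+1=4
d|7:{7,1}  Σf=1+1=2
[q^8] f(8)=1,f(4)=1,f(2)=1,f(1)=1 ⇒ 4
d|9:{9,3,1}  Σf=1+1+1=3
[q^10] f(1)=1,f(2)=1,f(5)=1,f(10)=1 ⇒ 4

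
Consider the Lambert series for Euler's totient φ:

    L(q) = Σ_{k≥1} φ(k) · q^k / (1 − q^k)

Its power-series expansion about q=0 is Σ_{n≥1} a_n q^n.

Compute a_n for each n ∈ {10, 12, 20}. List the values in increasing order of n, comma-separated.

[q^10] φ(1)=1,φ(2)=1,φ(5)=4,φ(10)=4 ⇒ 10
q^12  k|12↦φ(k): 1:1 2:1 3:2 4:2 6:2 12:4  a_12=12
n=20: 1·20 2·10 4·5 5·4 10·2 20·1  φ→[1+1+2+4+4+8]=20

10, 12, 20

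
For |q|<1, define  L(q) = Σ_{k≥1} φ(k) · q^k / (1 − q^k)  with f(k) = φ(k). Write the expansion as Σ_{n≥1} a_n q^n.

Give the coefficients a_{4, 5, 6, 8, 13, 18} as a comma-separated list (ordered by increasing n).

[q^4] φ(1)=1,φ(2)=1,φ(4)=2 ⇒ 4
n=5: 5·1 1·5  φ→[4+1]=5
n=6: 6·1 3·2 2·3 1·6  φ→[2+2+1+1]=6
[q^8] φ(8)=4,φ(4)=2,φ(2)=1,φ(1)=1 ⇒ 8
d|13:{13,1}  Σφ=12+1=13
q^18  k|18↦φ(k): 18:6 9:6 6:2 3:2 2:1 1:1  a_18=18

4, 5, 6, 8, 13, 18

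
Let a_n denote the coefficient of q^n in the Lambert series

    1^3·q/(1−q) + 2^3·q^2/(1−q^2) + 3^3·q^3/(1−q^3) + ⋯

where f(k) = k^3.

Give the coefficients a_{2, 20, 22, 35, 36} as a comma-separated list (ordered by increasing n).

[q^2] f(1)=1,f(2)=8 ⇒ 9
d|20:{20,10,5,4,2,1}  Σf=8000+1000+125+64+8+1=9198
[q^22] f(1)=1,f(2)=8,f(11)=1331,f(22)=10648 ⇒ 11988
[q^35] f(35)=42875,f(7)=343,f(5)=125,f(1)=1 ⇒ 43344
[q^36] f(1)=1,f(2)=8,f(3)=27,f(4)=64,f(6)=216,f(9)=729,f(12)=1728,f(18)=5832,f(36)=46656 ⇒ 55261

9, 9198, 11988, 43344, 55261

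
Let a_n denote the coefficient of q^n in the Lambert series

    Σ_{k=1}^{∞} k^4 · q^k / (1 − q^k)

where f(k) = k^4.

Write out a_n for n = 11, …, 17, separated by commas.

d|11:{1,11}  Σf=1+14641=14642
[q^12] f(1)=1,f(2)=16,f(3)=81,f(4)=256,f(6)=1296,f(12)=20736 ⇒ 22386
[q^13] f(13)=28561,f(1)=1 ⇒ 28562
[q^14] f(14)=38416,f(7)=2401,f(2)=16,f(1)=1 ⇒ 40834
d|15:{15,5,3,1}  Σf=50625+625+81+1=51332
d|16:{16,8,4,2,1}  Σf=65536+4096+256+16+1=69905
n=17: 17·1 1·17  f→[83521+1]=83522

14642, 22386, 28562, 40834, 51332, 69905, 83522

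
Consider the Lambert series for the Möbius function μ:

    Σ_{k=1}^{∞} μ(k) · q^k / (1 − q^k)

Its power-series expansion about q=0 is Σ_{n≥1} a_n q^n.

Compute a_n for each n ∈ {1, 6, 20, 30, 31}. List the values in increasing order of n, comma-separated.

1, 0, 0, 0, 0

n=1: 1·1  μ→[1]=1
q^6  k|6↦μ(k): 6:1 3:-1 2:-1 1:1  a_6=0
n=20: 1·20 2·10 4·5 5·4 10·2 20·1  μ→[1+(-1)+0+(-1)+1+0]=0
d|30:{30,15,10,6,5,3,2,1}  Σμ=(-1)+1+1+1+(-1)+(-1)+(-1)+1=0
n=31: 1·31 31·1  μ→[1+(-1)]=0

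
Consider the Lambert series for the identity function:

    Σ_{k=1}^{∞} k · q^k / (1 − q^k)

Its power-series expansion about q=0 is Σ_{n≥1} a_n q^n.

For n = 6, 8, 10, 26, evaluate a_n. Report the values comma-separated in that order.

12, 15, 18, 42

q^6  k|6↦f(k): 6:6 3:3 2:2 1:1  a_6=12
q^8  k|8↦f(k): 1:1 2:2 4:4 8:8  a_8=15
[q^10] f(1)=1,f(2)=2,f(5)=5,f(10)=10 ⇒ 18
n=26: 1·26 2·13 13·2 26·1  f→[1+2+13+26]=42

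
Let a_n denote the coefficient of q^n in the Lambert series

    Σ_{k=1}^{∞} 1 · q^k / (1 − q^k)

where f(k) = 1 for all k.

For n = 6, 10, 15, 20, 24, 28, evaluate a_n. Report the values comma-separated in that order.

[q^6] f(6)=1,f(3)=1,f(2)=1,f(1)=1 ⇒ 4
q^10  k|10↦f(k): 1:1 2:1 5:1 10:1  a_10=4
q^15  k|15↦f(k): 1:1 3:1 5:1 15:1  a_15=4
q^20  k|20↦f(k): 20:1 10:1 5:1 4:1 2:1 1:1  a_20=6
q^24  k|24↦f(k): 1:1 2:1 3:1 4:1 6:1 8:1 12:1 24:1  a_24=8
[q^28] f(28)=1,f(14)=1,f(7)=1,f(4)=1,f(2)=1,f(1)=1 ⇒ 6

4, 4, 4, 6, 8, 6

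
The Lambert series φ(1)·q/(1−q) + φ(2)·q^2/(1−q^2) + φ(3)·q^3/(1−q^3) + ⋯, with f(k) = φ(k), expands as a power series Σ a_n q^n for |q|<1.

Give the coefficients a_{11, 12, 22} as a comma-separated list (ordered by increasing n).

d|11:{1,11}  Σφ=1+10=11
q^12  k|12↦φ(k): 1:1 2:1 3:2 4:2 6:2 12:4  a_12=12
q^22  k|22↦φ(k): 22:10 11:10 2:1 1:1  a_22=22

11, 12, 22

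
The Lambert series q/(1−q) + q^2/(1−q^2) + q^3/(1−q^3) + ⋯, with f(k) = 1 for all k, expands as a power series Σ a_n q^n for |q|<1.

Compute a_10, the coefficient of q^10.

a_10 = 4

n=10: 10·1 5·2 2·5 1·10  f→[1+1+1+1]=4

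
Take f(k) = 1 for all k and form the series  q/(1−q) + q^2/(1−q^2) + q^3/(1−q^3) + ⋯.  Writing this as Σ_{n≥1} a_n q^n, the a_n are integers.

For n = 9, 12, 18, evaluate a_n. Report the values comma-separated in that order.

3, 6, 6

q^9  k|9↦f(k): 1:1 3:1 9:1  a_9=3
q^12  k|12↦f(k): 1:1 2:1 3:1 4:1 6:1 12:1  a_12=6
n=18: 1·18 2·9 3·6 6·3 9·2 18·1  f→[1+1+1+1+1+1]=6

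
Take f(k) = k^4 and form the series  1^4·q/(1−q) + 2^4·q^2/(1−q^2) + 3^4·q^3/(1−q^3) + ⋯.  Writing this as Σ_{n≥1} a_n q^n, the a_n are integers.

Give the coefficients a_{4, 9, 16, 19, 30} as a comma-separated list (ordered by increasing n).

273, 6643, 69905, 130322, 872644

[q^4] f(4)=256,f(2)=16,f(1)=1 ⇒ 273
d|9:{1,3,9}  Σf=1+81+6561=6643
[q^16] f(1)=1,f(2)=16,f(4)=256,f(8)=4096,f(16)=65536 ⇒ 69905
n=19: 1·19 19·1  f→[1+130321]=130322
[q^30] f(30)=810000,f(15)=50625,f(10)=10000,f(6)=1296,f(5)=625,f(3)=81,f(2)=16,f(1)=1 ⇒ 872644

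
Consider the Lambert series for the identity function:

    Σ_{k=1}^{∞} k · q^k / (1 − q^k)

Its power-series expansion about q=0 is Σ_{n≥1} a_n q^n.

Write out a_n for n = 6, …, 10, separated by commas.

q^6  k|6↦f(k): 1:1 2:2 3:3 6:6  a_6=12
n=7: 7·1 1·7  f→[7+1]=8
n=8: 8·1 4·2 2·4 1·8  f→[8+4+2+1]=15
q^9  k|9↦f(k): 9:9 3:3 1:1  a_9=13
n=10: 10·1 5·2 2·5 1·10  f→[10+5+2+1]=18

12, 8, 15, 13, 18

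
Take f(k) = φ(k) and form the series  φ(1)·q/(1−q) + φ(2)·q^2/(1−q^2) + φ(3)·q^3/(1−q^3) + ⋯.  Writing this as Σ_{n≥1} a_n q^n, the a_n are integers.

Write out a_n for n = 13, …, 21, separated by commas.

q^13  k|13↦φ(k): 1:1 13:12  a_13=13
n=14: 14·1 7·2 2·7 1·14  φ→[6+6+1+1]=14
d|15:{1,3,5,15}  Σφ=1+2+4+8=15
d|16:{16,8,4,2,1}  Σφ=8+4+2+1+1=16
q^17  k|17↦φ(k): 1:1 17:16  a_17=17
q^18  k|18↦φ(k): 18:6 9:6 6:2 3:2 2:1 1:1  a_18=18
[q^19] φ(19)=18,φ(1)=1 ⇒ 19
d|20:{1,2,4,5,10,20}  Σφ=1+1+2+4+4+8=20
n=21: 21·1 7·3 3·7 1·21  φ→[12+6+2+1]=21

13, 14, 15, 16, 17, 18, 19, 20, 21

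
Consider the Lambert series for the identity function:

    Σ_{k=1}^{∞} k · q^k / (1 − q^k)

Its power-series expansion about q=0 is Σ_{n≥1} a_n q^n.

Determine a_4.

a_4 = 7

q^4  k|4↦f(k): 1:1 2:2 4:4  a_4=7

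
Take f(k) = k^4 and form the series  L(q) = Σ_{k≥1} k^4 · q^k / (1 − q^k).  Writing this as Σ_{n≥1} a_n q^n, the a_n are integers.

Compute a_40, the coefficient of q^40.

a_40 = 2734994

q^40  k|40↦f(k): 1:1 2:16 4:256 5:625 8:4096 10:10000 20:160000 40:2560000  a_40=2734994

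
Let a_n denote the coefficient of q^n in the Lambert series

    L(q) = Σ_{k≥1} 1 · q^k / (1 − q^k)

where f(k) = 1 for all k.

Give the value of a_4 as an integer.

a_4 = 3

n=4: 4·1 2·2 1·4  f→[1+1+1]=3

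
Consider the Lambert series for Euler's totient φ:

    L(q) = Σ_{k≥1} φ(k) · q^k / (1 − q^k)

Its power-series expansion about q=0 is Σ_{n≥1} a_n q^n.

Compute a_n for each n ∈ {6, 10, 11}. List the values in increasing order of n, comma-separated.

d|6:{6,3,2,1}  Σφ=2+2+1+1=6
d|10:{10,5,2,1}  Σφ=4+4+1+1=10
n=11: 1·11 11·1  φ→[1+10]=11

6, 10, 11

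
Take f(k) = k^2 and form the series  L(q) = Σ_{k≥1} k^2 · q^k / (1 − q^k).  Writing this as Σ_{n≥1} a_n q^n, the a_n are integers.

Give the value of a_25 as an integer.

a_25 = 651

q^25  k|25↦f(k): 1:1 5:25 25:625  a_25=651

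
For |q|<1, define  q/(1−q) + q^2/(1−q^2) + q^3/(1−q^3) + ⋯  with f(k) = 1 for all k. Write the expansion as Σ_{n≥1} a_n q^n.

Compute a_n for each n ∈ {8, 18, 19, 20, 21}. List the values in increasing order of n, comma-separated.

4, 6, 2, 6, 4

[q^8] f(8)=1,f(4)=1,f(2)=1,f(1)=1 ⇒ 4
n=18: 1·18 2·9 3·6 6·3 9·2 18·1  f→[1+1+1+1+1+1]=6
n=19: 19·1 1·19  f→[1+1]=2
q^20  k|20↦f(k): 20:1 10:1 5:1 4:1 2:1 1:1  a_20=6
[q^21] f(1)=1,f(3)=1,f(7)=1,f(21)=1 ⇒ 4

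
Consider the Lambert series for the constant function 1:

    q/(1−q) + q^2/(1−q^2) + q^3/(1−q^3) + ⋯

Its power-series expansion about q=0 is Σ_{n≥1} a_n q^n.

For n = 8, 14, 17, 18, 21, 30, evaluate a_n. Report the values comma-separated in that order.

4, 4, 2, 6, 4, 8

[q^8] f(8)=1,f(4)=1,f(2)=1,f(1)=1 ⇒ 4
q^14  k|14↦f(k): 1:1 2:1 7:1 14:1  a_14=4
d|17:{1,17}  Σf=1+1=2
d|18:{1,2,3,6,9,18}  Σf=1+1+1+1+1+1=6
n=21: 1·21 3·7 7·3 21·1  f→[1+1+1+1]=4
[q^30] f(1)=1,f(2)=1,f(3)=1,f(5)=1,f(6)=1,f(10)=1,f(15)=1,f(30)=1 ⇒ 8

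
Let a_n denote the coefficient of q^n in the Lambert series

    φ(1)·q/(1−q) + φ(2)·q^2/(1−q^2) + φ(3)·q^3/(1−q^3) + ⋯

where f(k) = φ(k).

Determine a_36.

d|36:{36,18,12,9,6,4,3,2,1}  Σφ=12+6+4+6+2+2+2+1+1=36

a_36 = 36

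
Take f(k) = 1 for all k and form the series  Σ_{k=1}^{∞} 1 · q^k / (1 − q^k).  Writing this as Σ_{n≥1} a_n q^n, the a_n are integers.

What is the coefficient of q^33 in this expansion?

a_33 = 4

n=33: 1·33 3·11 11·3 33·1  f→[1+1+1+1]=4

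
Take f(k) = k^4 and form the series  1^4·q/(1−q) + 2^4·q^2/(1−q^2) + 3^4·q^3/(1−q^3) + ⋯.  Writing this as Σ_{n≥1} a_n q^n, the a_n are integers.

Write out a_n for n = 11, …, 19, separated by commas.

q^11  k|11↦f(k): 11:14641 1:1  a_11=14642
[q^12] f(12)=20736,f(6)=1296,f(4)=256,f(3)=81,f(2)=16,f(1)=1 ⇒ 22386
q^13  k|13↦f(k): 1:1 13:28561  a_13=28562
d|14:{1,2,7,14}  Σf=1+16+2401+38416=40834
n=15: 1·15 3·5 5·3 15·1  f→[1+81+625+50625]=51332
q^16  k|16↦f(k): 1:1 2:16 4:256 8:4096 16:65536  a_16=69905
q^17  k|17↦f(k): 1:1 17:83521  a_17=83522
[q^18] f(18)=104976,f(9)=6561,f(6)=1296,f(3)=81,f(2)=16,f(1)=1 ⇒ 112931
[q^19] f(19)=130321,f(1)=1 ⇒ 130322

14642, 22386, 28562, 40834, 51332, 69905, 83522, 112931, 130322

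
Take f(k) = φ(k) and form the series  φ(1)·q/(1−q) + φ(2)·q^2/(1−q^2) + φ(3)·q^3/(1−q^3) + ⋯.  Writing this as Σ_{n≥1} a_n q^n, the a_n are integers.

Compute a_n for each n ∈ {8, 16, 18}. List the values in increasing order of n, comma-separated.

d|8:{1,2,4,8}  Σφ=1+1+2+4=8
d|16:{16,8,4,2,1}  Σφ=8+4+2+1+1=16
n=18: 1·18 2·9 3·6 6·3 9·2 18·1  φ→[1+1+2+2+6+6]=18

8, 16, 18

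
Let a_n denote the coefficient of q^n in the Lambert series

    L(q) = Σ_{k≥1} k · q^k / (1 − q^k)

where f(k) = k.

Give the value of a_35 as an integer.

n=35: 35·1 7·5 5·7 1·35  f→[35+7+5+1]=48

a_35 = 48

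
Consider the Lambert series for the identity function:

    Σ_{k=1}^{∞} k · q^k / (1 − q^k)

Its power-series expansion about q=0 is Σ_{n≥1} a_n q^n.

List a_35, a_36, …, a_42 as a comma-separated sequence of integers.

d|35:{35,7,5,1}  Σf=35+7+5+1=48
[q^36] f(36)=36,f(18)=18,f(12)=12,f(9)=9,f(6)=6,f(4)=4,f(3)=3,f(2)=2,f(1)=1 ⇒ 91
n=37: 1·37 37·1  f→[1+37]=38
n=38: 1·38 2·19 19·2 38·1  f→[1+2+19+38]=60
q^39  k|39↦f(k): 1:1 3:3 13:13 39:39  a_39=56
q^40  k|40↦f(k): 40:40 20:20 10:10 8:8 5:5 4:4 2:2 1:1  a_40=90
[q^41] f(41)=41,f(1)=1 ⇒ 42
d|42:{42,21,14,7,6,3,2,1}  Σf=42+21+14+7+6+3+2+1=96

48, 91, 38, 60, 56, 90, 42, 96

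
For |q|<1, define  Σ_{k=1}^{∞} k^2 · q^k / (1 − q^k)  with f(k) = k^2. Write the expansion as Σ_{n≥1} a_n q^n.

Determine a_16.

d|16:{16,8,4,2,1}  Σf=256+64+16+4+1=341

a_16 = 341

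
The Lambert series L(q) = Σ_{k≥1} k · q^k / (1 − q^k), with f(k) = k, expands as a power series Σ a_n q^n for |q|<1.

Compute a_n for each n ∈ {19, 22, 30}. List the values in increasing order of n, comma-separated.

q^19  k|19↦f(k): 19:19 1:1  a_19=20
q^22  k|22↦f(k): 22:22 11:11 2:2 1:1  a_22=36
q^30  k|30↦f(k): 1:1 2:2 3:3 5:5 6:6 10:10 15:15 30:30  a_30=72

20, 36, 72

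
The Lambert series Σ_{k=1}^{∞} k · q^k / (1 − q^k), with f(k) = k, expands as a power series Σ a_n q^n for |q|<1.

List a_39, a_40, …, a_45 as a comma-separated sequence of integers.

d|39:{39,13,3,1}  Σf=39+13+3+1=56
n=40: 1·40 2·20 4·10 5·8 8·5 10·4 20·2 40·1  f→[1+2+4+5+8+10+20+40]=90
n=41: 1·41 41·1  f→[1+41]=42
[q^42] f(1)=1,f(2)=2,f(3)=3,f(6)=6,f(7)=7,f(14)=14,f(21)=21,f(42)=42 ⇒ 96
d|43:{43,1}  Σf=43+1=44
q^44  k|44↦f(k): 44:44 22:22 11:11 4:4 2:2 1:1  a_44=84
d|45:{1,3,5,9,15,45}  Σf=1+3+5+9+15+45=78

56, 90, 42, 96, 44, 84, 78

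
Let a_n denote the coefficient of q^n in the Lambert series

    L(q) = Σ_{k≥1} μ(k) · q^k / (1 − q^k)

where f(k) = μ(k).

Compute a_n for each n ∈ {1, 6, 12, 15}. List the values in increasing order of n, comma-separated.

d|1:{1}  Σμ=1=1
d|6:{6,3,2,1}  Σμ=1+(-1)+(-1)+1=0
d|12:{1,2,3,4,6,12}  Σμ=1+(-1)+(-1)+0+1+0=0
d|15:{1,3,5,15}  Σμ=1+(-1)+(-1)+1=0

1, 0, 0, 0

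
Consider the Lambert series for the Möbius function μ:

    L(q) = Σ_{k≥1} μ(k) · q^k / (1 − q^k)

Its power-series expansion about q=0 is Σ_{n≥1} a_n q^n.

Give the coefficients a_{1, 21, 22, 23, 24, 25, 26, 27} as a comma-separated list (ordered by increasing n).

1, 0, 0, 0, 0, 0, 0, 0

[q^1] μ(1)=1 ⇒ 1
d|21:{21,7,3,1}  Σμ=1+(-1)+(-1)+1=0
[q^22] μ(1)=1,μ(2)=-1,μ(11)=-1,μ(22)=1 ⇒ 0
d|23:{23,1}  Σμ=(-1)+1=0
[q^24] μ(24)=0,μ(12)=0,μ(8)=0,μ(6)=1,μ(4)=0,μ(3)=-1,μ(2)=-1,μ(1)=1 ⇒ 0
q^25  k|25↦μ(k): 25:0 5:-1 1:1  a_25=0
[q^26] μ(26)=1,μ(13)=-1,μ(2)=-1,μ(1)=1 ⇒ 0
q^27  k|27↦μ(k): 27:0 9:0 3:-1 1:1  a_27=0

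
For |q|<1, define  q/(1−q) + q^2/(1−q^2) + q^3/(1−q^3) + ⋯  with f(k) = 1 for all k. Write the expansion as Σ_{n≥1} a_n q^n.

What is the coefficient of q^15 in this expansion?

a_15 = 4

[q^15] f(1)=1,f(3)=1,f(5)=1,f(15)=1 ⇒ 4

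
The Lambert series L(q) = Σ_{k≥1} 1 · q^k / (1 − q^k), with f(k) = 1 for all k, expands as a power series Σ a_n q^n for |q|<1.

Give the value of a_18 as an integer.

a_18 = 6

n=18: 1·18 2·9 3·6 6·3 9·2 18·1  f→[1+1+1+1+1+1]=6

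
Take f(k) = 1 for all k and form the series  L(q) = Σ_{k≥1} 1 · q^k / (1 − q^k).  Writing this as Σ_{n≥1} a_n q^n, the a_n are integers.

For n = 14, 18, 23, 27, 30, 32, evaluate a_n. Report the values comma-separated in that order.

[q^14] f(14)=1,f(7)=1,f(2)=1,f(1)=1 ⇒ 4
d|18:{18,9,6,3,2,1}  Σf=1+1+1+1+1+1=6
n=23: 1·23 23·1  f→[1+1]=2
n=27: 1·27 3·9 9·3 27·1  f→[1+1+1+1]=4
[q^30] f(1)=1,f(2)=1,f(3)=1,f(5)=1,f(6)=1,f(10)=1,f(15)=1,f(30)=1 ⇒ 8
n=32: 1·32 2·16 4·8 8·4 16·2 32·1  f→[1+1+1+1+1+1]=6

4, 6, 2, 4, 8, 6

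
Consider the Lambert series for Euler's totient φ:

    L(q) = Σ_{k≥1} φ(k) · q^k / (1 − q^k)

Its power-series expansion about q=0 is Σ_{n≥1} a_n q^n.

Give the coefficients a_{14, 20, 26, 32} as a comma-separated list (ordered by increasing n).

[q^14] φ(1)=1,φ(2)=1,φ(7)=6,φ(14)=6 ⇒ 14
d|20:{20,10,5,4,2,1}  Σφ=8+4+4+2+1+1=20
q^26  k|26↦φ(k): 1:1 2:1 13:12 26:12  a_26=26
n=32: 32·1 16·2 8·4 4·8 2·16 1·32  φ→[16+8+4+2+1+1]=32

14, 20, 26, 32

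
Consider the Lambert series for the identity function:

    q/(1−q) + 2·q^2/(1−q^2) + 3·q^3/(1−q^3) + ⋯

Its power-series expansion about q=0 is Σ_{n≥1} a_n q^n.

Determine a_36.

d|36:{1,2,3,4,6,9,12,18,36}  Σf=1+2+3+4+6+9+12+18+36=91

a_36 = 91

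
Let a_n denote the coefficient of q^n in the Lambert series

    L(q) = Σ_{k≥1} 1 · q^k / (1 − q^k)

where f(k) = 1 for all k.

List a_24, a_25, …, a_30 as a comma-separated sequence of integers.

8, 3, 4, 4, 6, 2, 8

q^24  k|24↦f(k): 24:1 12:1 8:1 6:1 4:1 3:1 2:1 1:1  a_24=8
n=25: 1·25 5·5 25·1  f→[1+1+1]=3
d|26:{1,2,13,26}  Σf=1+1+1+1=4
d|27:{27,9,3,1}  Σf=1+1+1+1=4
d|28:{28,14,7,4,2,1}  Σf=1+1+1+1+1+1=6
n=29: 29·1 1·29  f→[1+1]=2
n=30: 30·1 15·2 10·3 6·5 5·6 3·10 2·15 1·30  f→[1+1+1+1+1+1+1+1]=8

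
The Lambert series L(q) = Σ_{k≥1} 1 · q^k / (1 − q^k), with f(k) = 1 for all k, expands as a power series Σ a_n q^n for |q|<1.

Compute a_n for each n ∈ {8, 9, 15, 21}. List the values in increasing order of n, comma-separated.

q^8  k|8↦f(k): 1:1 2:1 4:1 8:1  a_8=4
q^9  k|9↦f(k): 1:1 3:1 9:1  a_9=3
[q^15] f(1)=1,f(3)=1,f(5)=1,f(15)=1 ⇒ 4
q^21  k|21↦f(k): 1:1 3:1 7:1 21:1  a_21=4

4, 3, 4, 4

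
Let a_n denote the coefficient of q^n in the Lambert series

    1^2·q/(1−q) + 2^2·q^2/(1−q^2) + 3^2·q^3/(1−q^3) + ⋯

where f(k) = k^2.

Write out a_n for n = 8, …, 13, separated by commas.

85, 91, 130, 122, 210, 170

d|8:{8,4,2,1}  Σf=64+16+4+1=85
q^9  k|9↦f(k): 9:81 3:9 1:1  a_9=91
q^10  k|10↦f(k): 1:1 2:4 5:25 10:100  a_10=130
n=11: 1·11 11·1  f→[1+121]=122
[q^12] f(12)=144,f(6)=36,f(4)=16,f(3)=9,f(2)=4,f(1)=1 ⇒ 210
n=13: 13·1 1·13  f→[169+1]=170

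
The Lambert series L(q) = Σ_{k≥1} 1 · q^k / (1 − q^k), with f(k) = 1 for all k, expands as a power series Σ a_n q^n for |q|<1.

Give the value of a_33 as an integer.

a_33 = 4

[q^33] f(33)=1,f(11)=1,f(3)=1,f(1)=1 ⇒ 4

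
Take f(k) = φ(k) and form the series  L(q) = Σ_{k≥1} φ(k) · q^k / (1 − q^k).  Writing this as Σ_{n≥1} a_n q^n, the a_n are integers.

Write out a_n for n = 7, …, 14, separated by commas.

d|7:{1,7}  Σφ=1+6=7
[q^8] φ(1)=1,φ(2)=1,φ(4)=2,φ(8)=4 ⇒ 8
q^9  k|9↦φ(k): 9:6 3:2 1:1  a_9=9
[q^10] φ(1)=1,φ(2)=1,φ(5)=4,φ(10)=4 ⇒ 10
[q^11] φ(11)=10,φ(1)=1 ⇒ 11
[q^12] φ(12)=4,φ(6)=2,φ(4)=2,φ(3)=2,φ(2)=1,φ(1)=1 ⇒ 12
q^13  k|13↦φ(k): 13:12 1:1  a_13=13
q^14  k|14↦φ(k): 14:6 7:6 2:1 1:1  a_14=14

7, 8, 9, 10, 11, 12, 13, 14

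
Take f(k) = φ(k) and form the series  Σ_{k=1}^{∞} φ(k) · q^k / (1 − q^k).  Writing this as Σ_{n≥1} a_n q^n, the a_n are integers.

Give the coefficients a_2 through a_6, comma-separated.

[q^2] φ(1)=1,φ(2)=1 ⇒ 2
n=3: 1·3 3·1  φ→[1+2]=3
[q^4] φ(1)=1,φ(2)=1,φ(4)=2 ⇒ 4
[q^5] φ(5)=4,φ(1)=1 ⇒ 5
d|6:{6,3,2,1}  Σφ=2+2+1+1=6

2, 3, 4, 5, 6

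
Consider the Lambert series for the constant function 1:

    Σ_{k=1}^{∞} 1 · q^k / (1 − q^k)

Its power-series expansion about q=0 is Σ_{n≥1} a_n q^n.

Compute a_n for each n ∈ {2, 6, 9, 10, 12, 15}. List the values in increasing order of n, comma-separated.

d|2:{2,1}  Σf=1+1=2
q^6  k|6↦f(k): 1:1 2:1 3:1 6:1  a_6=4
n=9: 1·9 3·3 9·1  f→[1+1+1]=3
q^10  k|10↦f(k): 10:1 5:1 2:1 1:1  a_10=4
n=12: 12·1 6·2 4·3 3·4 2·6 1·12  f→[1+1+1+1+1+1]=6
q^15  k|15↦f(k): 1:1 3:1 5:1 15:1  a_15=4

2, 4, 3, 4, 6, 4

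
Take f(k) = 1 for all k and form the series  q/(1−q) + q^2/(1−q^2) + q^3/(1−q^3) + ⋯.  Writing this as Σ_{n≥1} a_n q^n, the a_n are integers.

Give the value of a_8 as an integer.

[q^8] f(1)=1,f(2)=1,f(4)=1,f(8)=1 ⇒ 4

a_8 = 4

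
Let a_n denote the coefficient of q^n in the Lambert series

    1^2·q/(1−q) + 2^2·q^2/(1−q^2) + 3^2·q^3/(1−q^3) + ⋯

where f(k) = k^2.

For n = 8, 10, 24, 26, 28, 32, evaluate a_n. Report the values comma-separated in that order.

[q^8] f(1)=1,f(2)=4,f(4)=16,f(8)=64 ⇒ 85
q^10  k|10↦f(k): 10:100 5:25 2:4 1:1  a_10=130
n=24: 24·1 12·2 8·3 6·4 4·6 3·8 2·12 1·24  f→[576+144+64+36+16+9+4+1]=850
d|26:{1,2,13,26}  Σf=1+4+169+676=850
q^28  k|28↦f(k): 28:784 14:196 7:49 4:16 2:4 1:1  a_28=1050
d|32:{1,2,4,8,16,32}  Σf=1+4+16+64+256+1024=1365

85, 130, 850, 850, 1050, 1365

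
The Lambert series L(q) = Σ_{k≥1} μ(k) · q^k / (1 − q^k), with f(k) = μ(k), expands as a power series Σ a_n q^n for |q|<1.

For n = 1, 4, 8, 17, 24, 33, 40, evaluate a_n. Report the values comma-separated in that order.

1, 0, 0, 0, 0, 0, 0

n=1: 1·1  μ→[1]=1
d|4:{1,2,4}  Σμ=1+(-1)+0=0
d|8:{8,4,2,1}  Σμ=0+0+(-1)+1=0
n=17: 17·1 1·17  μ→[(-1)+1]=0
n=24: 1·24 2·12 3·8 4·6 6·4 8·3 12·2 24·1  μ→[1+(-1)+(-1)+0+1+0+0+0]=0
q^33  k|33↦μ(k): 1:1 3:-1 11:-1 33:1  a_33=0
d|40:{40,20,10,8,5,4,2,1}  Σμ=0+0+1+0+(-1)+0+(-1)+1=0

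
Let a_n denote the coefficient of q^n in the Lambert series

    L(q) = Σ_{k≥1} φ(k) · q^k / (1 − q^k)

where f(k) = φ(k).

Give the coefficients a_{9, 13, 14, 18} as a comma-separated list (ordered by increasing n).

n=9: 1·9 3·3 9·1  φ→[1+2+6]=9
[q^13] φ(13)=12,φ(1)=1 ⇒ 13
[q^14] φ(14)=6,φ(7)=6,φ(2)=1,φ(1)=1 ⇒ 14
q^18  k|18↦φ(k): 1:1 2:1 3:2 6:2 9:6 18:6  a_18=18

9, 13, 14, 18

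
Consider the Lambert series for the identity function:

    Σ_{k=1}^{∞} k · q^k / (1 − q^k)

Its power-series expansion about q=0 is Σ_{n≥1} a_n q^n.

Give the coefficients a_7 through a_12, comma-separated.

q^7  k|7↦f(k): 7:7 1:1  a_7=8
q^8  k|8↦f(k): 1:1 2:2 4:4 8:8  a_8=15
n=9: 1·9 3·3 9·1  f→[1+3+9]=13
n=10: 10·1 5·2 2·5 1·10  f→[10+5+2+1]=18
d|11:{11,1}  Σf=11+1=12
n=12: 1·12 2·6 3·4 4·3 6·2 12·1  f→[1+2+3+4+6+12]=28

8, 15, 13, 18, 12, 28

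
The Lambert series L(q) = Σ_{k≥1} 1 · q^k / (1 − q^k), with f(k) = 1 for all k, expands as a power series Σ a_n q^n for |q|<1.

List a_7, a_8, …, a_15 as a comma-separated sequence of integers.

n=7: 1·7 7·1  f→[1+1]=2
n=8: 1·8 2·4 4·2 8·1  f→[1+1+1+1]=4
n=9: 9·1 3·3 1·9  f→[1+1+1]=3
d|10:{1,2,5,10}  Σf=1+1+1+1=4
[q^11] f(1)=1,f(11)=1 ⇒ 2
[q^12] f(1)=1,f(2)=1,f(3)=1,f(4)=1,f(6)=1,f(12)=1 ⇒ 6
[q^13] f(13)=1,f(1)=1 ⇒ 2
q^14  k|14↦f(k): 1:1 2:1 7:1 14:1  a_14=4
q^15  k|15↦f(k): 15:1 5:1 3:1 1:1  a_15=4

2, 4, 3, 4, 2, 6, 2, 4, 4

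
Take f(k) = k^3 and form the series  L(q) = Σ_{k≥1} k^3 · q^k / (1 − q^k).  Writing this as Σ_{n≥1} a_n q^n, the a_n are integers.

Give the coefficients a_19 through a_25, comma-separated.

d|19:{1,19}  Σf=1+6859=6860
n=20: 20·1 10·2 5·4 4·5 2·10 1·20  f→[8000+1000+125+64+8+1]=9198
n=21: 1·21 3·7 7·3 21·1  f→[1+27+343+9261]=9632
n=22: 1·22 2·11 11·2 22·1  f→[1+8+1331+10648]=11988
[q^23] f(23)=12167,f(1)=1 ⇒ 12168
n=24: 1·24 2·12 3·8 4·6 6·4 8·3 12·2 24·1  f→[1+8+27+64+216+512+1728+13824]=16380
q^25  k|25↦f(k): 25:15625 5:125 1:1  a_25=15751

6860, 9198, 9632, 11988, 12168, 16380, 15751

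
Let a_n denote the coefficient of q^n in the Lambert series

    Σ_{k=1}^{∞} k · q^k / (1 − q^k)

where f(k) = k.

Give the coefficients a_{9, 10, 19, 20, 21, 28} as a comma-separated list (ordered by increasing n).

13, 18, 20, 42, 32, 56

d|9:{1,3,9}  Σf=1+3+9=13
n=10: 1·10 2·5 5·2 10·1  f→[1+2+5+10]=18
q^19  k|19↦f(k): 1:1 19:19  a_19=20
[q^20] f(1)=1,f(2)=2,f(4)=4,f(5)=5,f(10)=10,f(20)=20 ⇒ 42
[q^21] f(21)=21,f(7)=7,f(3)=3,f(1)=1 ⇒ 32
q^28  k|28↦f(k): 1:1 2:2 4:4 7:7 14:14 28:28  a_28=56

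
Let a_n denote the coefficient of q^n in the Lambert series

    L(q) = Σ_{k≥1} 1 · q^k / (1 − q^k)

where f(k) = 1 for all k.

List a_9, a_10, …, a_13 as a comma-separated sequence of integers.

3, 4, 2, 6, 2

[q^9] f(1)=1,f(3)=1,f(9)=1 ⇒ 3
[q^10] f(1)=1,f(2)=1,f(5)=1,f(10)=1 ⇒ 4
q^11  k|11↦f(k): 11:1 1:1  a_11=2
n=12: 1·12 2·6 3·4 4·3 6·2 12·1  f→[1+1+1+1+1+1]=6
d|13:{1,13}  Σf=1+1=2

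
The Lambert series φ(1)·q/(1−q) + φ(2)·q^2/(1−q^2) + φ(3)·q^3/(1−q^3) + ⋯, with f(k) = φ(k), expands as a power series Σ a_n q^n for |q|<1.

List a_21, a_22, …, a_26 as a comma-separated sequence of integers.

d|21:{21,7,3,1}  Σφ=12+6+2+1=21
[q^22] φ(1)=1,φ(2)=1,φ(11)=10,φ(22)=10 ⇒ 22
[q^23] φ(1)=1,φ(23)=22 ⇒ 23
[q^24] φ(24)=8,φ(12)=4,φ(8)=4,φ(6)=2,φ(4)=2,φ(3)=2,φ(2)=1,φ(1)=1 ⇒ 24
n=25: 1·25 5·5 25·1  φ→[1+4+20]=25
[q^26] φ(26)=12,φ(13)=12,φ(2)=1,φ(1)=1 ⇒ 26

21, 22, 23, 24, 25, 26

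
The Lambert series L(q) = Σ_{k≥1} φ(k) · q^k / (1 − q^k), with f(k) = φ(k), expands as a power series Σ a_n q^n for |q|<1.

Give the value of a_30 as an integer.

n=30: 1·30 2·15 3·10 5·6 6·5 10·3 15·2 30·1  φ→[1+1+2+4+2+4+8+8]=30

a_30 = 30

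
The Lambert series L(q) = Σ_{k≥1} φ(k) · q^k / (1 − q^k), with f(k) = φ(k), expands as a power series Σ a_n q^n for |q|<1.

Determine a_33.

d|33:{1,3,11,33}  Σφ=1+2+10+20=33

a_33 = 33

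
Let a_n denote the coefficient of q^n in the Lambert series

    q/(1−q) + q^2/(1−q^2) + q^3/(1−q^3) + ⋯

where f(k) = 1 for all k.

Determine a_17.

a_17 = 2

d|17:{17,1}  Σf=1+1=2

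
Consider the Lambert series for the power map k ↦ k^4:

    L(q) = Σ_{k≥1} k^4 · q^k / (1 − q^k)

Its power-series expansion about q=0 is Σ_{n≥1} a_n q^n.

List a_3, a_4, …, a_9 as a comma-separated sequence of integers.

d|3:{1,3}  Σf=1+81=82
q^4  k|4↦f(k): 1:1 2:16 4:256  a_4=273
[q^5] f(5)=625,f(1)=1 ⇒ 626
[q^6] f(6)=1296,f(3)=81,f(2)=16,f(1)=1 ⇒ 1394
n=7: 1·7 7·1  f→[1+2401]=2402
n=8: 1·8 2·4 4·2 8·1  f→[1+16+256+4096]=4369
[q^9] f(9)=6561,f(3)=81,f(1)=1 ⇒ 6643

82, 273, 626, 1394, 2402, 4369, 6643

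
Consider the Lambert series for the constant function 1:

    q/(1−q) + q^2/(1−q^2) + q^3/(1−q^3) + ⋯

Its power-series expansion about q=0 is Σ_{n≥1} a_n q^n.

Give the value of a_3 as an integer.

[q^3] f(3)=1,f(1)=1 ⇒ 2

a_3 = 2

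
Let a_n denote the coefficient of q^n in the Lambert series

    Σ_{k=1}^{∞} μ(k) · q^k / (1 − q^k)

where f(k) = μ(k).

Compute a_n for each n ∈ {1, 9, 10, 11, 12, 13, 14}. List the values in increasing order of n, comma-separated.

d|1:{1}  Σμ=1=1
d|9:{9,3,1}  Σμ=0+(-1)+1=0
n=10: 1·10 2·5 5·2 10·1  μ→[1+(-1)+(-1)+1]=0
q^11  k|11↦μ(k): 1:1 11:-1  a_11=0
q^12  k|12↦μ(k): 12:0 6:1 4:0 3:-1 2:-1 1:1  a_12=0
n=13: 1·13 13·1  μ→[1+(-1)]=0
[q^14] μ(1)=1,μ(2)=-1,μ(7)=-1,μ(14)=1 ⇒ 0

1, 0, 0, 0, 0, 0, 0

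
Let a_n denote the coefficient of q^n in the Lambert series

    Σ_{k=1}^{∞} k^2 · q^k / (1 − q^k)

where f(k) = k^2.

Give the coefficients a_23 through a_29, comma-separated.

530, 850, 651, 850, 820, 1050, 842

q^23  k|23↦f(k): 1:1 23:529  a_23=530
[q^24] f(1)=1,f(2)=4,f(3)=9,f(4)=16,f(6)=36,f(8)=64,f(12)=144,f(24)=576 ⇒ 850
d|25:{25,5,1}  Σf=625+25+1=651
q^26  k|26↦f(k): 1:1 2:4 13:169 26:676  a_26=850
[q^27] f(27)=729,f(9)=81,f(3)=9,f(1)=1 ⇒ 820
q^28  k|28↦f(k): 1:1 2:4 4:16 7:49 14:196 28:784  a_28=1050
d|29:{29,1}  Σf=841+1=842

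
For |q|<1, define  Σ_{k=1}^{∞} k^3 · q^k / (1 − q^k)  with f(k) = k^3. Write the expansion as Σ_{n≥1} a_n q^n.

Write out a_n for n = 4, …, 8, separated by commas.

73, 126, 252, 344, 585

n=4: 1·4 2·2 4·1  f→[1+8+64]=73
q^5  k|5↦f(k): 5:125 1:1  a_5=126
n=6: 1·6 2·3 3·2 6·1  f→[1+8+27+216]=252
n=7: 1·7 7·1  f→[1+343]=344
d|8:{1,2,4,8}  Σf=1+8+64+512=585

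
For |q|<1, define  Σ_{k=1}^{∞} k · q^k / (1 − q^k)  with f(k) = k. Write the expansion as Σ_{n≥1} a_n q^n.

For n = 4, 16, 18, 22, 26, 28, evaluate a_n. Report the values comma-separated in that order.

d|4:{1,2,4}  Σf=1+2+4=7
n=16: 1·16 2·8 4·4 8·2 16·1  f→[1+2+4+8+16]=31
[q^18] f(1)=1,f(2)=2,f(3)=3,f(6)=6,f(9)=9,f(18)=18 ⇒ 39
n=22: 22·1 11·2 2·11 1·22  f→[22+11+2+1]=36
d|26:{26,13,2,1}  Σf=26+13+2+1=42
d|28:{1,2,4,7,14,28}  Σf=1+2+4+7+14+28=56

7, 31, 39, 36, 42, 56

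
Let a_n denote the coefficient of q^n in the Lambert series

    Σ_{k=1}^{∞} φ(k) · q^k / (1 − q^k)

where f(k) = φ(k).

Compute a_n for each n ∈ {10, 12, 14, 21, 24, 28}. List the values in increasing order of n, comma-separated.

n=10: 1·10 2·5 5·2 10·1  φ→[1+1+4+4]=10
n=12: 12·1 6·2 4·3 3·4 2·6 1·12  φ→[4+2+2+2+1+1]=12
[q^14] φ(1)=1,φ(2)=1,φ(7)=6,φ(14)=6 ⇒ 14
d|21:{21,7,3,1}  Σφ=12+6+2+1=21
d|24:{24,12,8,6,4,3,2,1}  Σφ=8+4+4+2+2+2+1+1=24
n=28: 1·28 2·14 4·7 7·4 14·2 28·1  φ→[1+1+2+6+6+12]=28

10, 12, 14, 21, 24, 28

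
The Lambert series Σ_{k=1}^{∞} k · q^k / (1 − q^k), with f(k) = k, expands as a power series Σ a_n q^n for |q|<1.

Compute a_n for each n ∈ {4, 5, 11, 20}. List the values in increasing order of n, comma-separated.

q^4  k|4↦f(k): 1:1 2:2 4:4  a_4=7
d|5:{5,1}  Σf=5+1=6
[q^11] f(1)=1,f(11)=11 ⇒ 12
d|20:{1,2,4,5,10,20}  Σf=1+2+4+5+10+20=42

7, 6, 12, 42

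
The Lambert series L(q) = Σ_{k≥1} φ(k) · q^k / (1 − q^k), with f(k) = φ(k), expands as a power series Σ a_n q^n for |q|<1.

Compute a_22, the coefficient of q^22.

n=22: 1·22 2·11 11·2 22·1  φ→[1+1+10+10]=22

a_22 = 22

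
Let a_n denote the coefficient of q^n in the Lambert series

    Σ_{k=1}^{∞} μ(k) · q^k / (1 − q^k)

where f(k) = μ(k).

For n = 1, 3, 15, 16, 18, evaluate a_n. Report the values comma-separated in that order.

1, 0, 0, 0, 0

d|1:{1}  Σμ=1=1
q^3  k|3↦μ(k): 1:1 3:-1  a_3=0
n=15: 1·15 3·5 5·3 15·1  μ→[1+(-1)+(-1)+1]=0
q^16  k|16↦μ(k): 1:1 2:-1 4:0 8:0 16:0  a_16=0
d|18:{1,2,3,6,9,18}  Σμ=1+(-1)+(-1)+1+0+0=0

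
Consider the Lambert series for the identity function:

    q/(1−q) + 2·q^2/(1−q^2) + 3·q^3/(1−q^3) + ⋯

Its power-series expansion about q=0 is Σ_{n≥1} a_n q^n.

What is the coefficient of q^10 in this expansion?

a_10 = 18

d|10:{1,2,5,10}  Σf=1+2+5+10=18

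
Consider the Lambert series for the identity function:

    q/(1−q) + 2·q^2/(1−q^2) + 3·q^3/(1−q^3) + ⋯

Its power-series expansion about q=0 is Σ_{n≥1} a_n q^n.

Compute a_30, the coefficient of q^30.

[q^30] f(30)=30,f(15)=15,f(10)=10,f(6)=6,f(5)=5,f(3)=3,f(2)=2,f(1)=1 ⇒ 72

a_30 = 72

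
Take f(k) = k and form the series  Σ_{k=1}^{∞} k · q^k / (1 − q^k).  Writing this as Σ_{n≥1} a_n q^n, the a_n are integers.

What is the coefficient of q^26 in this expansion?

a_26 = 42

d|26:{26,13,2,1}  Σf=26+13+2+1=42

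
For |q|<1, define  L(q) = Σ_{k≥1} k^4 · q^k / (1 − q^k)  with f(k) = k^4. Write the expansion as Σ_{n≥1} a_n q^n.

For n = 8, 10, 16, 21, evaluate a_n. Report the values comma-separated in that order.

d|8:{1,2,4,8}  Σf=1+16+256+4096=4369
d|10:{1,2,5,10}  Σf=1+16+625+10000=10642
d|16:{1,2,4,8,16}  Σf=1+16+256+4096+65536=69905
[q^21] f(21)=194481,f(7)=2401,f(3)=81,f(1)=1 ⇒ 196964

4369, 10642, 69905, 196964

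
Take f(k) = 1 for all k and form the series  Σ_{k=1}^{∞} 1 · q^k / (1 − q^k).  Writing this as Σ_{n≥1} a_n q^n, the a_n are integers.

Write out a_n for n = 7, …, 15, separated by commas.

2, 4, 3, 4, 2, 6, 2, 4, 4

d|7:{1,7}  Σf=1+1=2
[q^8] f(8)=1,f(4)=1,f(2)=1,f(1)=1 ⇒ 4
q^9  k|9↦f(k): 9:1 3:1 1:1  a_9=3
d|10:{10,5,2,1}  Σf=1+1+1+1=4
n=11: 1·11 11·1  f→[1+1]=2
d|12:{1,2,3,4,6,12}  Σf=1+1+1+1+1+1=6
q^13  k|13↦f(k): 13:1 1:1  a_13=2
q^14  k|14↦f(k): 14:1 7:1 2:1 1:1  a_14=4
[q^15] f(1)=1,f(3)=1,f(5)=1,f(15)=1 ⇒ 4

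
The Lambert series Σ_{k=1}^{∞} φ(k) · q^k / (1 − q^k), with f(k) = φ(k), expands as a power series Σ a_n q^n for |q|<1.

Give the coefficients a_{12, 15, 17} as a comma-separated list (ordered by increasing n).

n=12: 12·1 6·2 4·3 3·4 2·6 1·12  φ→[4+2+2+2+1+1]=12
d|15:{1,3,5,15}  Σφ=1+2+4+8=15
n=17: 17·1 1·17  φ→[16+1]=17

12, 15, 17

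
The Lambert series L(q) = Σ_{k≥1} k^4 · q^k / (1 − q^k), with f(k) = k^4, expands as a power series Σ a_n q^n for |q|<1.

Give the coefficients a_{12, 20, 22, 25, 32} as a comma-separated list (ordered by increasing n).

d|12:{1,2,3,4,6,12}  Σf=1+16+81+256+1296+20736=22386
q^20  k|20↦f(k): 1:1 2:16 4:256 5:625 10:10000 20:160000  a_20=170898
n=22: 22·1 11·2 2·11 1·22  f→[234256+14641+16+1]=248914
d|25:{25,5,1}  Σf=390625+625+1=391251
q^32  k|32↦f(k): 32:1048576 16:65536 8:4096 4:256 2:16 1:1  a_32=1118481

22386, 170898, 248914, 391251, 1118481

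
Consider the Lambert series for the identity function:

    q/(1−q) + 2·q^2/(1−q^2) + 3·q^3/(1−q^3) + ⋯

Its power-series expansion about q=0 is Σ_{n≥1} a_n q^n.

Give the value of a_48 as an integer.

a_48 = 124

q^48  k|48↦f(k): 1:1 2:2 3:3 4:4 6:6 8:8 12:12 16:16 24:24 48:48  a_48=124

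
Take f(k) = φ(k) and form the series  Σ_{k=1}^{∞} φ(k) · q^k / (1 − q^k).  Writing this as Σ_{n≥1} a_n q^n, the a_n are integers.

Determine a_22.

[q^22] φ(1)=1,φ(2)=1,φ(11)=10,φ(22)=10 ⇒ 22

a_22 = 22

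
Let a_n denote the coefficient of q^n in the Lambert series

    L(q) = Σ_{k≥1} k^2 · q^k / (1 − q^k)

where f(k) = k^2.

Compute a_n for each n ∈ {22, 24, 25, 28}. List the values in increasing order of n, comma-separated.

[q^22] f(1)=1,f(2)=4,f(11)=121,f(22)=484 ⇒ 610
q^24  k|24↦f(k): 24:576 12:144 8:64 6:36 4:16 3:9 2:4 1:1  a_24=850
n=25: 1·25 5·5 25·1  f→[1+25+625]=651
[q^28] f(28)=784,f(14)=196,f(7)=49,f(4)=16,f(2)=4,f(1)=1 ⇒ 1050

610, 850, 651, 1050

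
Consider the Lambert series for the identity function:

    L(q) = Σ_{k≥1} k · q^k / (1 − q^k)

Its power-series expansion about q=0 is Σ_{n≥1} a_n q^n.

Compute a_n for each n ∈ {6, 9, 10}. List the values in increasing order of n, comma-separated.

12, 13, 18

d|6:{6,3,2,1}  Σf=6+3+2+1=12
q^9  k|9↦f(k): 9:9 3:3 1:1  a_9=13
[q^10] f(1)=1,f(2)=2,f(5)=5,f(10)=10 ⇒ 18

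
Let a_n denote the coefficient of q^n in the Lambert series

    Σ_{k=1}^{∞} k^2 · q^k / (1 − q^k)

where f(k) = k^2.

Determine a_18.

n=18: 1·18 2·9 3·6 6·3 9·2 18·1  f→[1+4+9+36+81+324]=455

a_18 = 455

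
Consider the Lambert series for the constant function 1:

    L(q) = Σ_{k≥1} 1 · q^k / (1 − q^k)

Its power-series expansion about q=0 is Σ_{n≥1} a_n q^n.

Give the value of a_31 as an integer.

q^31  k|31↦f(k): 31:1 1:1  a_31=2

a_31 = 2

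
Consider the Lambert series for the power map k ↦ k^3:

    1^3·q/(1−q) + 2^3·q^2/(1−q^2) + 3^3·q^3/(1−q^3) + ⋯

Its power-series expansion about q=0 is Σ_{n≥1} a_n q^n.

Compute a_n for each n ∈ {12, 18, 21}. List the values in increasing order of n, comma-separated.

[q^12] f(12)=1728,f(6)=216,f(4)=64,f(3)=27,f(2)=8,f(1)=1 ⇒ 2044
n=18: 1·18 2·9 3·6 6·3 9·2 18·1  f→[1+8+27+216+729+5832]=6813
[q^21] f(1)=1,f(3)=27,f(7)=343,f(21)=9261 ⇒ 9632

2044, 6813, 9632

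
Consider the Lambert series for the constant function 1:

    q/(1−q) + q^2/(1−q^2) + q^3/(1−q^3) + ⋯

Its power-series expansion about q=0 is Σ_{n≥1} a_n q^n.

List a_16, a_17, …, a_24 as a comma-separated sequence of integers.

q^16  k|16↦f(k): 16:1 8:1 4:1 2:1 1:1  a_16=5
q^17  k|17↦f(k): 17:1 1:1  a_17=2
[q^18] f(1)=1,f(2)=1,f(3)=1,f(6)=1,f(9)=1,f(18)=1 ⇒ 6
q^19  k|19↦f(k): 19:1 1:1  a_19=2
d|20:{1,2,4,5,10,20}  Σf=1+1+1+1+1+1=6
[q^21] f(21)=1,f(7)=1,f(3)=1,f(1)=1 ⇒ 4
[q^22] f(1)=1,f(2)=1,f(11)=1,f(22)=1 ⇒ 4
[q^23] f(1)=1,f(23)=1 ⇒ 2
d|24:{24,12,8,6,4,3,2,1}  Σf=1+1+1+1+1+1+1+1=8

5, 2, 6, 2, 6, 4, 4, 2, 8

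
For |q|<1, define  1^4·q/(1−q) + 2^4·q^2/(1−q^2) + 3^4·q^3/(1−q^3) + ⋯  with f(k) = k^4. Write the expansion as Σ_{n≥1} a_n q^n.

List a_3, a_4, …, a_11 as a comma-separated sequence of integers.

82, 273, 626, 1394, 2402, 4369, 6643, 10642, 14642

q^3  k|3↦f(k): 1:1 3:81  a_3=82
n=4: 4·1 2·2 1·4  f→[256+16+1]=273
n=5: 1·5 5·1  f→[1+625]=626
d|6:{1,2,3,6}  Σf=1+16+81+1296=1394
[q^7] f(7)=2401,f(1)=1 ⇒ 2402
n=8: 1·8 2·4 4·2 8·1  f→[1+16+256+4096]=4369
q^9  k|9↦f(k): 1:1 3:81 9:6561  a_9=6643
n=10: 1·10 2·5 5·2 10·1  f→[1+16+625+10000]=10642
[q^11] f(11)=14641,f(1)=1 ⇒ 14642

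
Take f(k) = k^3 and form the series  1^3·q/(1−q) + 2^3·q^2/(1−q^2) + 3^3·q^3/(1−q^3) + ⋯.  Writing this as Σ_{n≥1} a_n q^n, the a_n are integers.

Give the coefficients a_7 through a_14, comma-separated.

n=7: 1·7 7·1  f→[1+343]=344
[q^8] f(8)=512,f(4)=64,f(2)=8,f(1)=1 ⇒ 585
[q^9] f(1)=1,f(3)=27,f(9)=729 ⇒ 757
[q^10] f(10)=1000,f(5)=125,f(2)=8,f(1)=1 ⇒ 1134
d|11:{11,1}  Σf=1331+1=1332
d|12:{12,6,4,3,2,1}  Σf=1728+216+64+27+8+1=2044
q^13  k|13↦f(k): 13:2197 1:1  a_13=2198
q^14  k|14↦f(k): 14:2744 7:343 2:8 1:1  a_14=3096

344, 585, 757, 1134, 1332, 2044, 2198, 3096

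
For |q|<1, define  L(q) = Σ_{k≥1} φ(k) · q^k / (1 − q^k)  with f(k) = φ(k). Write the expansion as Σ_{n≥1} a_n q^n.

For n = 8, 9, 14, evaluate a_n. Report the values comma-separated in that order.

q^8  k|8↦φ(k): 8:4 4:2 2:1 1:1  a_8=8
[q^9] φ(9)=6,φ(3)=2,φ(1)=1 ⇒ 9
[q^14] φ(14)=6,φ(7)=6,φ(2)=1,φ(1)=1 ⇒ 14

8, 9, 14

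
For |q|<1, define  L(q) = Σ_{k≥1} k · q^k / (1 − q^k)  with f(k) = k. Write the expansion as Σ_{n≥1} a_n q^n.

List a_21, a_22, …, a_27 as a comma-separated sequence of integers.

[q^21] f(1)=1,f(3)=3,f(7)=7,f(21)=21 ⇒ 32
d|22:{22,11,2,1}  Σf=22+11+2+1=36
d|23:{1,23}  Σf=1+23=24
n=24: 1·24 2·12 3·8 4·6 6·4 8·3 12·2 24·1  f→[1+2+3+4+6+8+12+24]=60
[q^25] f(1)=1,f(5)=5,f(25)=25 ⇒ 31
q^26  k|26↦f(k): 26:26 13:13 2:2 1:1  a_26=42
d|27:{27,9,3,1}  Σf=27+9+3+1=40

32, 36, 24, 60, 31, 42, 40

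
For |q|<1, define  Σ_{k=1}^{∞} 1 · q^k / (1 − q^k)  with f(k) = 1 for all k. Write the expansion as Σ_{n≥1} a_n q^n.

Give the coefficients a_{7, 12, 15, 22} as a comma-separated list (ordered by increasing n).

2, 6, 4, 4

[q^7] f(1)=1,f(7)=1 ⇒ 2
n=12: 1·12 2·6 3·4 4·3 6·2 12·1  f→[1+1+1+1+1+1]=6
[q^15] f(1)=1,f(3)=1,f(5)=1,f(15)=1 ⇒ 4
n=22: 1·22 2·11 11·2 22·1  f→[1+1+1+1]=4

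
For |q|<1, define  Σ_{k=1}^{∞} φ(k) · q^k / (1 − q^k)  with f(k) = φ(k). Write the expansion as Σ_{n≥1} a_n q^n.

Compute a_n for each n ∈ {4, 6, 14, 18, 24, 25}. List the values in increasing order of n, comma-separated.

q^4  k|4↦φ(k): 1:1 2:1 4:2  a_4=4
d|6:{6,3,2,1}  Σφ=2+2+1+1=6
[q^14] φ(1)=1,φ(2)=1,φ(7)=6,φ(14)=6 ⇒ 14
q^18  k|18↦φ(k): 1:1 2:1 3:2 6:2 9:6 18:6  a_18=18
d|24:{24,12,8,6,4,3,2,1}  Σφ=8+4+4+2+2+2+1+1=24
q^25  k|25↦φ(k): 1:1 5:4 25:20  a_25=25

4, 6, 14, 18, 24, 25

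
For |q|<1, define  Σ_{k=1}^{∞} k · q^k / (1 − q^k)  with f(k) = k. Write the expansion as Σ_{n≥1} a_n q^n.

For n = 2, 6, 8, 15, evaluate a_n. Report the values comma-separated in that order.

3, 12, 15, 24

q^2  k|2↦f(k): 2:2 1:1  a_2=3
[q^6] f(1)=1,f(2)=2,f(3)=3,f(6)=6 ⇒ 12
[q^8] f(8)=8,f(4)=4,f(2)=2,f(1)=1 ⇒ 15
q^15  k|15↦f(k): 15:15 5:5 3:3 1:1  a_15=24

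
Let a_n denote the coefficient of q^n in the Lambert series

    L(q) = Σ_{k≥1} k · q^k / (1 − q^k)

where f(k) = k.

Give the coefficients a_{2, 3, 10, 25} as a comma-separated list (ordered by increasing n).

3, 4, 18, 31

[q^2] f(2)=2,f(1)=1 ⇒ 3
d|3:{3,1}  Σf=3+1=4
q^10  k|10↦f(k): 10:10 5:5 2:2 1:1  a_10=18
q^25  k|25↦f(k): 25:25 5:5 1:1  a_25=31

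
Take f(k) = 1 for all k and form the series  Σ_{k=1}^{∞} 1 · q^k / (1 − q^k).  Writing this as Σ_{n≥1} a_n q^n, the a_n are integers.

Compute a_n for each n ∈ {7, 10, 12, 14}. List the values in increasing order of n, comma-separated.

2, 4, 6, 4

[q^7] f(1)=1,f(7)=1 ⇒ 2
n=10: 1·10 2·5 5·2 10·1  f→[1+1+1+1]=4
d|12:{12,6,4,3,2,1}  Σf=1+1+1+1+1+1=6
q^14  k|14↦f(k): 14:1 7:1 2:1 1:1  a_14=4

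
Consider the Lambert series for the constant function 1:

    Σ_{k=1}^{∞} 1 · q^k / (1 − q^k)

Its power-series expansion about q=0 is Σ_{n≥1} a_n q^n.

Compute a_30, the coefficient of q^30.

a_30 = 8

[q^30] f(1)=1,f(2)=1,f(3)=1,f(5)=1,f(6)=1,f(10)=1,f(15)=1,f(30)=1 ⇒ 8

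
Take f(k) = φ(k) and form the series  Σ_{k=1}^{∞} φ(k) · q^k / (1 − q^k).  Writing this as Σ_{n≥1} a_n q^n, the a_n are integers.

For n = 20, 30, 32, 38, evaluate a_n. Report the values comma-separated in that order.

q^20  k|20↦φ(k): 1:1 2:1 4:2 5:4 10:4 20:8  a_20=20
d|30:{1,2,3,5,6,10,15,30}  Σφ=1+1+2+4+2+4+8+8=30
n=32: 1·32 2·16 4·8 8·4 16·2 32·1  φ→[1+1+2+4+8+16]=32
[q^38] φ(38)=18,φ(19)=18,φ(2)=1,φ(1)=1 ⇒ 38

20, 30, 32, 38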